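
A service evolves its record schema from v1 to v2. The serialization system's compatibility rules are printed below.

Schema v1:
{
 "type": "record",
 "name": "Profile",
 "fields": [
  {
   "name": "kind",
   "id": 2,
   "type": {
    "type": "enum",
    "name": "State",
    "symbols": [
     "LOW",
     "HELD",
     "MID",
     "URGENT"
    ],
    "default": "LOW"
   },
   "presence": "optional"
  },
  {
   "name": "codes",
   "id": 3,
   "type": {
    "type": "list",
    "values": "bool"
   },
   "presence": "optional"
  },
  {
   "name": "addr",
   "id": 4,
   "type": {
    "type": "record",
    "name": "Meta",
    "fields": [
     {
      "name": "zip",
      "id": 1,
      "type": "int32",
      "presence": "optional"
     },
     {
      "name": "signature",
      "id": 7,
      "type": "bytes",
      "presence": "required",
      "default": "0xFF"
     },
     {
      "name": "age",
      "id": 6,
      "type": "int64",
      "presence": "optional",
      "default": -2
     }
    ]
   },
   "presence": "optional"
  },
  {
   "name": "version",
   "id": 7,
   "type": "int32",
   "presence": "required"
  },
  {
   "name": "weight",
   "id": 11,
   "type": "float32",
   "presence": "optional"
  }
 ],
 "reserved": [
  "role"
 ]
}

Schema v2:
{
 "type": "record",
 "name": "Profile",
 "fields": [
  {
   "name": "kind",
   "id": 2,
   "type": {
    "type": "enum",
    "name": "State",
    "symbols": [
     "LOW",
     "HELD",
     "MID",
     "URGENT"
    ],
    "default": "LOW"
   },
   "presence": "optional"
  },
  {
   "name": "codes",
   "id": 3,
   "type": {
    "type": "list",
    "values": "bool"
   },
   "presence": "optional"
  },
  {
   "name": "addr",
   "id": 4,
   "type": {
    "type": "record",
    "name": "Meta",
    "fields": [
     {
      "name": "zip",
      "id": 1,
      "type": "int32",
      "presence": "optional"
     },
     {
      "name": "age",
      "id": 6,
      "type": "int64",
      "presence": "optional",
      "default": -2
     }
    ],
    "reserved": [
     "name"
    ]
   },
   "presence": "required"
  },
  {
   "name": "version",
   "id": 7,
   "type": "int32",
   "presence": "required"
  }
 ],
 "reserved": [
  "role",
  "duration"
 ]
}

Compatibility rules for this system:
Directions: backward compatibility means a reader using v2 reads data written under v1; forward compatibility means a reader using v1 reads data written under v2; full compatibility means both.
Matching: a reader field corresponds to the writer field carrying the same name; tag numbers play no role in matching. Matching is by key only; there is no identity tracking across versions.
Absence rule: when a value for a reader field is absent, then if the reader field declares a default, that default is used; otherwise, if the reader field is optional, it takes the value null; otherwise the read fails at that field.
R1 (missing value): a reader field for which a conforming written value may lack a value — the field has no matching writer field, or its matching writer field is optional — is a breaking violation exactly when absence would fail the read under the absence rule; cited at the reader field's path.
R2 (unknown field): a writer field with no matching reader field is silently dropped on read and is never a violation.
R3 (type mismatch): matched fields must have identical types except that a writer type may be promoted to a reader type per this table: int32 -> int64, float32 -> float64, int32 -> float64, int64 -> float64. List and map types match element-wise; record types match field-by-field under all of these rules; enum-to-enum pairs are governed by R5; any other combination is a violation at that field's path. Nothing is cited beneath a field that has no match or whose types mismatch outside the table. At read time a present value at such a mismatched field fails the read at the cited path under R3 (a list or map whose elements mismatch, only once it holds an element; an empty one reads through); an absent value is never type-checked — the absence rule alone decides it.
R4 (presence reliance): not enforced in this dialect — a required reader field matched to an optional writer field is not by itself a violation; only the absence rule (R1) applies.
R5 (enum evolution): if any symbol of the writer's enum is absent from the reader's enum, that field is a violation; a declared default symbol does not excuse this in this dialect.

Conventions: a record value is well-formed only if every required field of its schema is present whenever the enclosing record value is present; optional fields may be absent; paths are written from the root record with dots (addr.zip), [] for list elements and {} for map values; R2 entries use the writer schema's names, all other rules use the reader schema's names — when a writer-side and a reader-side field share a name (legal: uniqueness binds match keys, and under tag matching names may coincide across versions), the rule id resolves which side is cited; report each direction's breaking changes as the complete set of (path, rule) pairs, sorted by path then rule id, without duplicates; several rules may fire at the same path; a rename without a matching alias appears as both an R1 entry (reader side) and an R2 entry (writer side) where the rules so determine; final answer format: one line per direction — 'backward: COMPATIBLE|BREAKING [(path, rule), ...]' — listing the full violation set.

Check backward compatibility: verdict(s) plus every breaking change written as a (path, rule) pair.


arrows below run writer -> reader for Profile
checking backward for Profile: reader v2 against writer v1:
  kind <- kind (State -> State, writer optional)
  codes <- codes (list<bool> -> list<bool>, writer optional)
  addr <- addr (Meta -> Meta, writer optional)
  version <- version (int32 -> int32, writer required)
  writer weight: unknown to reader
  addr.zip <- addr.zip (int32 -> int32, writer optional)
  addr.age <- addr.age (int64 -> int64, writer optional)
  writer addr.signature: unknown to reader
  violation R1 at addr
  => backward: BREAKING (1)
diffs on Profile not affecting the asked answer:
  removed field signature from record Meta -> fires no rule on Profile, leaving the asked answer as it is
  removed field weight from record Profile -> fires no rule on Profile, leaving the asked answer as it is

backward: BREAKING [(addr, R1)]


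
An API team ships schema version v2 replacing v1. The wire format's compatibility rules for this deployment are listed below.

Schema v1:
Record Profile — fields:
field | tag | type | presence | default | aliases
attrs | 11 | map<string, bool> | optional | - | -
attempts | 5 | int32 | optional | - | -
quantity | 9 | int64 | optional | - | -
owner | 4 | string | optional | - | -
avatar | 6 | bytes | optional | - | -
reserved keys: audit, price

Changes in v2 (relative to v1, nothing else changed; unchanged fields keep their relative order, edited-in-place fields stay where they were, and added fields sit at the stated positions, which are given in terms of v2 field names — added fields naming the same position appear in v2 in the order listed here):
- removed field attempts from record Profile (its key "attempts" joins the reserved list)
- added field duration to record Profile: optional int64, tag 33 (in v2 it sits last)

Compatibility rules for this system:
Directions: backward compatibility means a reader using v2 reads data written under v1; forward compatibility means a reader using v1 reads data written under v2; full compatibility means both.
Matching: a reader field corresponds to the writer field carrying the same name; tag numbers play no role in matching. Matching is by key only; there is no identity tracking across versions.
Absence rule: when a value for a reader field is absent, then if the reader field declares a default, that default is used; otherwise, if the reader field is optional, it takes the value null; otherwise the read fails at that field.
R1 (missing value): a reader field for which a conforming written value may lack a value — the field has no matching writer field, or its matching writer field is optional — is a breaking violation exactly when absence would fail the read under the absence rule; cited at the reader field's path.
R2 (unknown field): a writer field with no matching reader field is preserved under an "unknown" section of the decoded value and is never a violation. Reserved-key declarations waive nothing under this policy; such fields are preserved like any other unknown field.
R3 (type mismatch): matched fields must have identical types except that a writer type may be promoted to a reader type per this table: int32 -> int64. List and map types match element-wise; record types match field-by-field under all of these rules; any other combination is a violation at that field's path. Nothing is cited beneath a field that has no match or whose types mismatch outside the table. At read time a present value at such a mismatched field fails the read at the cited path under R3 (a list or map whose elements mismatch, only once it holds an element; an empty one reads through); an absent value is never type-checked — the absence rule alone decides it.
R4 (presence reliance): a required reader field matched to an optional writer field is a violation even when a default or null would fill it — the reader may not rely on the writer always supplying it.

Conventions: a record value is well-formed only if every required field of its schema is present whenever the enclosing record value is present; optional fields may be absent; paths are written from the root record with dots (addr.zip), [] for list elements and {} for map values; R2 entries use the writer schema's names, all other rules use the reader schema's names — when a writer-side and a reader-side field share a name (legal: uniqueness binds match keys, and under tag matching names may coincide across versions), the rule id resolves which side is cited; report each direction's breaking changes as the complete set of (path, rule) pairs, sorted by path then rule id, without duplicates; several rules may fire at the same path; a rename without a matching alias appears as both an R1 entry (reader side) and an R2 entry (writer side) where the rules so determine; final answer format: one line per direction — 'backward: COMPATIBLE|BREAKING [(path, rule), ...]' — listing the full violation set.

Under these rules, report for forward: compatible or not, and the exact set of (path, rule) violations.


forward: COMPATIBLE []

the writer's type comes first in each Profile pair
checking forward for Profile: reader v1 against writer v2:
  attrs <- attrs (map<string, bool> -> map<string, bool>, writer optional)
  attempts has no writer counterpart
  quantity <- quantity (int64 -> int64, writer optional)
  owner <- owner (string -> string, writer optional)
  avatar <- avatar (bytes -> bytes, writer optional)
  writer duration: unknown to reader
  nothing fires on Profile: forward is COMPATIBLE
ruling out the remaining Profile differences:
  removed field attempts from record Profile (its key "attempts" joins the reserved list) -> inert for the asked Profile verdict: nothing fires
  added field duration to record Profile: optional int64, tag 33 (in v2 it sits last) -> inert for the asked Profile verdict: nothing fires


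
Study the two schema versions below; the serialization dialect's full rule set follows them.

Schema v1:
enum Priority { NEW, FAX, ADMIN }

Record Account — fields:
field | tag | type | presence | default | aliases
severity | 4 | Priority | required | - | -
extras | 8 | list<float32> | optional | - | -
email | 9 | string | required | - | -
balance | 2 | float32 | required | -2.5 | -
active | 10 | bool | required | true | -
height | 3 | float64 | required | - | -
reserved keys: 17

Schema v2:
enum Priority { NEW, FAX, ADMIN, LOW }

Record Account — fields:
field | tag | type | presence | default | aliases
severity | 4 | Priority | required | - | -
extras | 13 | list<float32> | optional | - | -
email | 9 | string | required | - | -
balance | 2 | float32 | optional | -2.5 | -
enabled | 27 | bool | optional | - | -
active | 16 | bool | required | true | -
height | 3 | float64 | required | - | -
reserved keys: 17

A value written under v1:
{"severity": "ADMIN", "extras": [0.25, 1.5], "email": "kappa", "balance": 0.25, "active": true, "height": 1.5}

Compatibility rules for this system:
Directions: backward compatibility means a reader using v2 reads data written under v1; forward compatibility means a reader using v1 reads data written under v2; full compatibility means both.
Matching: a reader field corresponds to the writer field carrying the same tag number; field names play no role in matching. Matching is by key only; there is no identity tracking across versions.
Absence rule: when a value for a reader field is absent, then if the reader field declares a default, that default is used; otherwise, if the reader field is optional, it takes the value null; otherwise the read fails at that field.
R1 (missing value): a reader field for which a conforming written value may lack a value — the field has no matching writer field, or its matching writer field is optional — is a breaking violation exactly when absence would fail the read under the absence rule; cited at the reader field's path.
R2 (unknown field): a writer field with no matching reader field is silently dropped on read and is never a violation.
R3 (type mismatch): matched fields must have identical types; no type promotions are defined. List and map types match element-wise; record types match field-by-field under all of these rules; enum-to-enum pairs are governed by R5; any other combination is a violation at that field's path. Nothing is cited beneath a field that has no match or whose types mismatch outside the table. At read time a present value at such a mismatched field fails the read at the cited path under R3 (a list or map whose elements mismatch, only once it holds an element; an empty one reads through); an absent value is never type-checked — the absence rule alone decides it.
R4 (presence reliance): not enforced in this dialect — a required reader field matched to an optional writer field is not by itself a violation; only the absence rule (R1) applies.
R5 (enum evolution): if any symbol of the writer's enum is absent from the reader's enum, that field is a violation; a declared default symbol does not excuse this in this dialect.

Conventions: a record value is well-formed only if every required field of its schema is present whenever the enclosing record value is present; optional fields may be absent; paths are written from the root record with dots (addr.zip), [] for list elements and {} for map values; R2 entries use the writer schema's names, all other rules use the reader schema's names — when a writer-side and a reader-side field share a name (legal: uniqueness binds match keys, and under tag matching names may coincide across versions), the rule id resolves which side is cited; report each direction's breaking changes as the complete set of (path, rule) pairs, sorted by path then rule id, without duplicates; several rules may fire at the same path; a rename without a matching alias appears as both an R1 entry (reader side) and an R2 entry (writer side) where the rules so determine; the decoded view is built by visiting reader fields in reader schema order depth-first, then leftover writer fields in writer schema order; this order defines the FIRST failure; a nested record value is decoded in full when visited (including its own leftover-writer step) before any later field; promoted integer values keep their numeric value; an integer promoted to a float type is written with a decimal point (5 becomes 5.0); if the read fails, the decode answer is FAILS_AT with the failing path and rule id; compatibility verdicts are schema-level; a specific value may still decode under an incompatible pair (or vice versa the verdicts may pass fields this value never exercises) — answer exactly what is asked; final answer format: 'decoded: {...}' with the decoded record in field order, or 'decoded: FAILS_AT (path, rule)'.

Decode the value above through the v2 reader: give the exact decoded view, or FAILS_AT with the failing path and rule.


arrows below run writer -> reader for Account
decode (reader v2):
  severity := "ADMIN"
  extras := null (absent, optional -> null)
  email := "kappa"
  balance := 0.25
  enabled := null (absent, optional -> null)
  active := true (absent -> default)
  height := 1.5
  writer extras: unknown -> dropped
  writer active: unknown -> dropped
  => decoded: {"severity": "ADMIN", "extras": null, "email": "kappa", "balance": 0.25, "enabled": null, "active": true, "height": 1.5}
remaining Account differences; none change what is asked:
  enum Priority (field severity in record Account): symbol LOW added -> changes Account's schema-level verdicts only — the decode of this value is the same
  field balance in record Account: required changed to optional -> inert under this dialect — no rule fires on Account and the result does not move
  field active in record Account: tag 10 changed to 16 -> inert under this dialect — no rule fires on Account and the result does not move

decoded: {"severity": "ADMIN", "extras": null, "email": "kappa", "balance": 0.25, "enabled": null, "active": true, "height": 1.5}


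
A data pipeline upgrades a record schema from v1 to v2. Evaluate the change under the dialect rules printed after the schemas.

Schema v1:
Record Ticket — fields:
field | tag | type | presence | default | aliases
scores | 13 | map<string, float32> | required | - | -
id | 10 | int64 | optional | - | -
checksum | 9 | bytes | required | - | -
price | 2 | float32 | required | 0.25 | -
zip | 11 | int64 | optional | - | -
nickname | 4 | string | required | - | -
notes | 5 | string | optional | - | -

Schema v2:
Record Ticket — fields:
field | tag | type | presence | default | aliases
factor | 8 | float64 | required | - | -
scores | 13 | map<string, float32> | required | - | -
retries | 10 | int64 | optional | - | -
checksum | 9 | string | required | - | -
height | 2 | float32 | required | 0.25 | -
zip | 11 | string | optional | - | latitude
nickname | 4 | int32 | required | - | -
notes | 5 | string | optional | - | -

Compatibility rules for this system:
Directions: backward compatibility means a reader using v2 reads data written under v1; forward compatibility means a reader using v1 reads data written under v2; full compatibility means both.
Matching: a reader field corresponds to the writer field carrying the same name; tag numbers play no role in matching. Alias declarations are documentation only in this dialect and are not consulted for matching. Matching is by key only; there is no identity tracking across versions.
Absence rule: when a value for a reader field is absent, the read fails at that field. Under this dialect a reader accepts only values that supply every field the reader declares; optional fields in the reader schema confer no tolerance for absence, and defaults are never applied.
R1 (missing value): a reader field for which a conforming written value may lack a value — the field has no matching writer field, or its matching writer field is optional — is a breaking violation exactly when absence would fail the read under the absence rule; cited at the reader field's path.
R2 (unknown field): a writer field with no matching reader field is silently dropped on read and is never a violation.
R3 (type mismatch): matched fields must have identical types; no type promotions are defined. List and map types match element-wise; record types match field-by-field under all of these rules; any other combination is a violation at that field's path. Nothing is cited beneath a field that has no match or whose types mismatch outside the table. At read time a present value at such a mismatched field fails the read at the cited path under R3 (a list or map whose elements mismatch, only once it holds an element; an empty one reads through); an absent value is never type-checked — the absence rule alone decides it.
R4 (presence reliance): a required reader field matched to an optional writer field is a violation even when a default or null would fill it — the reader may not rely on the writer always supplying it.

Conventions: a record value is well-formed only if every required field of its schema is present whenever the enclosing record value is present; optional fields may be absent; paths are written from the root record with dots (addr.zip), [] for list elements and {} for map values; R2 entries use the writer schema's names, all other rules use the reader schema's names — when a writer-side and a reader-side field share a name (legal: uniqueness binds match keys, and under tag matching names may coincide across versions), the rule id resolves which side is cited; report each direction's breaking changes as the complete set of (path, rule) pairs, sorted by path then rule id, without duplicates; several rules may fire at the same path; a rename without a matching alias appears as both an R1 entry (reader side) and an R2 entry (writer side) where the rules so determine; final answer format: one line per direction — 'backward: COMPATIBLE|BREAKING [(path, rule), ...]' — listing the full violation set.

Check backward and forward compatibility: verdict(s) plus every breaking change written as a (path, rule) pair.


backward: BREAKING [(checksum, R3), (factor, R1), (height, R1), (nickname, R3), (notes, R1), (retries, R1), (zip, R1), (zip, R3)]; forward: BREAKING [(checksum, R3), (id, R1), (nickname, R3), (notes, R1), (price, R1), (zip, R1), (zip, R3)]

the writer's type comes first in each Ticket pair
backward on Ticket — v2 reading data written by v1:
  factor: no writer-side match
  map<string, float32> -> map<string, float32>, writer required: scores aligns to scores
  retries: no writer-side match
  bytes -> string, writer required: checksum aligns to checksum
  height: no writer-side match
  int64 -> string, writer optional: zip aligns to zip
  string -> int32, writer required: nickname aligns to nickname
  string -> string, writer optional: notes aligns to notes
  id (writer side), unknown to reader
  price (writer side), unknown to reader
  breaking: (checksum, R3)
  breaking: (factor, R1)
  breaking: (height, R1)
  breaking: (nickname, R3)
  breaking: (notes, R1)
  breaking: (retries, R1)
  breaking: (zip, R1)
  breaking: (zip, R3)
  backward on Ticket therefore BREAKING (8)
forward on Ticket — v1 reading data written by v2:
  map<string, float32> -> map<string, float32>, writer required: scores aligns to scores
  id: no writer-side match
  string -> bytes, writer required: checksum aligns to checksum
  price: no writer-side match
  string -> int64, writer optional: zip aligns to zip
  int32 -> string, writer required: nickname aligns to nickname
  string -> string, writer optional: notes aligns to notes
  factor (writer side), unknown to reader
  retries (writer side), unknown to reader
  height (writer side), unknown to reader
  breaking: (checksum, R3)
  breaking: (id, R1)
  breaking: (nickname, R3)
  breaking: (notes, R1)
  breaking: (price, R1)
  breaking: (zip, R1)
  breaking: (zip, R3)
  forward on Ticket therefore BREAKING (7)


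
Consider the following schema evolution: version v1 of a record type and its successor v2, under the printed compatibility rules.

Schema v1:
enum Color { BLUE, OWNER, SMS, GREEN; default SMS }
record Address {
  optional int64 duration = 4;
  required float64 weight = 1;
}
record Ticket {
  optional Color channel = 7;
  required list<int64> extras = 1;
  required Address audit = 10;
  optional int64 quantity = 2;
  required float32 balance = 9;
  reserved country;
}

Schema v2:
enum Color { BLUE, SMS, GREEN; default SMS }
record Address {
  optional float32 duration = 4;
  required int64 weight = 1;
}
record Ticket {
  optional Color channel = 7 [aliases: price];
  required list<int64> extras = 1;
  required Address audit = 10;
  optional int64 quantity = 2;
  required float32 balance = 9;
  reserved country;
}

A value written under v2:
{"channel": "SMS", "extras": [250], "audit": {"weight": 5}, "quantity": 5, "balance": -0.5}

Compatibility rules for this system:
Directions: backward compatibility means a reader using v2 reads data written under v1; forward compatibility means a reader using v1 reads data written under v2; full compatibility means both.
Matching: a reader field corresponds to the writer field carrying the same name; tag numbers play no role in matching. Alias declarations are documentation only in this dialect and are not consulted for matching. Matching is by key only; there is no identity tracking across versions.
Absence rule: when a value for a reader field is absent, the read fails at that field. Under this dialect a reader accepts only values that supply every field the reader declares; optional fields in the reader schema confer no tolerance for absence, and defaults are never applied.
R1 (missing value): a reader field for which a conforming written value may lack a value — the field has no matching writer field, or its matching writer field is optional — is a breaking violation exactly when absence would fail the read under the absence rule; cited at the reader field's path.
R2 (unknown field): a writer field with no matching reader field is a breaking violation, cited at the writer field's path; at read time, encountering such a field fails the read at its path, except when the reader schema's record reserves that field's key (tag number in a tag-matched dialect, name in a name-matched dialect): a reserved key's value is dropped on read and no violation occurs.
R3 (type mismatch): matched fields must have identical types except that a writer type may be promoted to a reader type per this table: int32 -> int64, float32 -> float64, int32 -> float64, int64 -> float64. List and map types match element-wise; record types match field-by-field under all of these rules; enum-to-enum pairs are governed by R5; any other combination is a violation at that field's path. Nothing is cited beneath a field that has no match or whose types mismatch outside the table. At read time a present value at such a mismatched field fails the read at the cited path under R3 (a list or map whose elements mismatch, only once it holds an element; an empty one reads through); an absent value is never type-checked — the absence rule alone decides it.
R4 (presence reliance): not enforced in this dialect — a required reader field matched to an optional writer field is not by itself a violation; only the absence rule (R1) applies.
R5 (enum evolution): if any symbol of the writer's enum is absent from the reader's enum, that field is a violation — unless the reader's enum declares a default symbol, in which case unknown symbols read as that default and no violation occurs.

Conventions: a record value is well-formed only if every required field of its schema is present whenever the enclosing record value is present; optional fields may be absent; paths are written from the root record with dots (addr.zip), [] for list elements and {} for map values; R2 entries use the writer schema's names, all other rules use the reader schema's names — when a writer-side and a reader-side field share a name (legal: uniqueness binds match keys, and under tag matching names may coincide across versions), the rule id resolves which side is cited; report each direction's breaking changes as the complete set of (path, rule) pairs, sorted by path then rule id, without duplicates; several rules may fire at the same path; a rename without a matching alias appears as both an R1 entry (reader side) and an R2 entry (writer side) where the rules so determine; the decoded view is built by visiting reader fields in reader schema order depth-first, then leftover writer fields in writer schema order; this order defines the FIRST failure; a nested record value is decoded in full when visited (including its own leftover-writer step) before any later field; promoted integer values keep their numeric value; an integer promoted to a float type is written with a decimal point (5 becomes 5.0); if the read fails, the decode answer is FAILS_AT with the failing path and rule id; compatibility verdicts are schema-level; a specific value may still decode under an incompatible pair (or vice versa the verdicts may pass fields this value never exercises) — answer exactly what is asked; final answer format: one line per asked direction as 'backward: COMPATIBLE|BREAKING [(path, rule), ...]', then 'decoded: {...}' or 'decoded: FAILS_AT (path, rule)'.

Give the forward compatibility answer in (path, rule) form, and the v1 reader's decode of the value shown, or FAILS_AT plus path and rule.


forward: BREAKING [(audit.duration, R1), (audit.duration, R3), (channel, R1), (quantity, R1)]; decoded: FAILS_AT (audit.duration, R1)

arrows below run writer -> reader for Ticket
forward analysis of Ticket with v1 as reader and v2 as writer:
  channel: Color -> Color, writer optional; from channel
  extras: list<int64> -> list<int64>, writer required; from extras
  audit: Address -> Address, writer required; from audit
  quantity: int64 -> int64, writer optional; from quantity
  balance: float32 -> float32, writer required; from balance
  audit.duration: float32 -> int64, writer optional; from audit.duration
  audit.weight: int64 -> float64, writer required; from audit.weight
  breaking: (audit.duration, R1)
  breaking: (audit.duration, R3)
  breaking: (channel, R1)
  breaking: (quantity, R1)
  forward on Ticket therefore BREAKING (4)
decode walk for Ticket under reader schema v1:
  channel := "SMS"
  extras := [250]
  read fails at audit.duration under R1 (no fill)
  => FAILS_AT (audit.duration, R1)
diffs on Ticket not affecting the asked answer:
  enum Color (field channel in record Ticket): symbol OWNER removed -> no rule fires on it in Ticket's dialect; the asked verdict holds
  field weight in record Address: type float64 changed to int64 -> affects backward compatibility only, which is not asked


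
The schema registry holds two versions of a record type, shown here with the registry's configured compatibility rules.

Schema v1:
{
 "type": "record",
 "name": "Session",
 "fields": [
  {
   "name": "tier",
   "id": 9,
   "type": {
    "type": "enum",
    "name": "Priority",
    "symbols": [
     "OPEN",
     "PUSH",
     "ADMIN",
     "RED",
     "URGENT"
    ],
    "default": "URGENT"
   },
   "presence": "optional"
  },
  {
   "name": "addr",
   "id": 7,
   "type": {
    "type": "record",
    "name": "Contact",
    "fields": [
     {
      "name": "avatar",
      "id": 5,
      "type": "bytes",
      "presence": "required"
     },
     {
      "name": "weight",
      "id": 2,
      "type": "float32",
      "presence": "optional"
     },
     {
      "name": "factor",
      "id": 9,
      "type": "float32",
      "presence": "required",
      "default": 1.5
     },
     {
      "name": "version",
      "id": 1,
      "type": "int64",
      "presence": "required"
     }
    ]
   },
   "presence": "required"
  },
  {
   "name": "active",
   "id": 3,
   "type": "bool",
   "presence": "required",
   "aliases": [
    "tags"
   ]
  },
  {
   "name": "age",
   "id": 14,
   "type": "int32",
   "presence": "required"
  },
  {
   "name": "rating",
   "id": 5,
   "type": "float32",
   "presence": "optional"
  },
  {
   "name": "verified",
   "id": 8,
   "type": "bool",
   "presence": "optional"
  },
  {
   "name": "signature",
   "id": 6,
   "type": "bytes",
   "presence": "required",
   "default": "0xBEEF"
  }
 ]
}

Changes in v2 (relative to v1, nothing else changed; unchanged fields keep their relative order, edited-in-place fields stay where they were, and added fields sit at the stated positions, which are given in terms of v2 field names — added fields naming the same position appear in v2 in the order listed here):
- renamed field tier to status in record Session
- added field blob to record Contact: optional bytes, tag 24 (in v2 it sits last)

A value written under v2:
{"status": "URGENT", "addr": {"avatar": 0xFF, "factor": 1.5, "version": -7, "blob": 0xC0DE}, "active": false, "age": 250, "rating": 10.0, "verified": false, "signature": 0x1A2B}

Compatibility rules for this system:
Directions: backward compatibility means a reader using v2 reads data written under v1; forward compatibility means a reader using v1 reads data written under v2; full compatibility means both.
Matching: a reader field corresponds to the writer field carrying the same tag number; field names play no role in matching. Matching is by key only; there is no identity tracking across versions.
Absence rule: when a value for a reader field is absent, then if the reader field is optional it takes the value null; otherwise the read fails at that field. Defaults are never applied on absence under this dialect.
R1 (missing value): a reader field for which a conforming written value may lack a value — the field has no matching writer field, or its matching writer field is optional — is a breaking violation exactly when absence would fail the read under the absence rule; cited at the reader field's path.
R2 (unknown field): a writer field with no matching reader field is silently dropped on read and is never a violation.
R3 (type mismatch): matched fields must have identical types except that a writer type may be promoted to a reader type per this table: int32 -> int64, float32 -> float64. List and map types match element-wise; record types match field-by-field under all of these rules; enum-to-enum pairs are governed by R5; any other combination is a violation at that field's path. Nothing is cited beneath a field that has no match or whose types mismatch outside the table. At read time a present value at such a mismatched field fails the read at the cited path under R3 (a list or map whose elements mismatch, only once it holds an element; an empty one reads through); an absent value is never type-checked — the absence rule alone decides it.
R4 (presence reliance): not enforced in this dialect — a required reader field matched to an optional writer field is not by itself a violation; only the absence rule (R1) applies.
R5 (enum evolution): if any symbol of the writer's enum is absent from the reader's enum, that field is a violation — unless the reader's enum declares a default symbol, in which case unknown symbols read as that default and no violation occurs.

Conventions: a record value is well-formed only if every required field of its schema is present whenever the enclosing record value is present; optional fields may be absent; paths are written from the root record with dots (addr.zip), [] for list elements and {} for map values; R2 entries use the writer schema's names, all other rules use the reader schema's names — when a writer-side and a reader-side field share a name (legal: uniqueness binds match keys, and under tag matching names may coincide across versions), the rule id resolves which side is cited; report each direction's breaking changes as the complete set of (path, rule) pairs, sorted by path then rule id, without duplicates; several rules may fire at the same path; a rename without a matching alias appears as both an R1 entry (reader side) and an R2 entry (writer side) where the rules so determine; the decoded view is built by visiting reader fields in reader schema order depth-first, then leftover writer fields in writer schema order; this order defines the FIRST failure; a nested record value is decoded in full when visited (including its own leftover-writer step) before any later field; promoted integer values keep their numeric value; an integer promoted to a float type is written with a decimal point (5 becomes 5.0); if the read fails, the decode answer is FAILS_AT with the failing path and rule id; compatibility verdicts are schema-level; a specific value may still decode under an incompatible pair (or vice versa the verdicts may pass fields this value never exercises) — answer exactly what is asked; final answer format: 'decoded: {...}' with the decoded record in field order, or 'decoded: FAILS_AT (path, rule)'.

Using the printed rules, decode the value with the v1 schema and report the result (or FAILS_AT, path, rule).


each type pair in Session: writer, then reader
decode (reader v1):
  tier := "URGENT" (from writer status)
  addr.avatar := 0xFF
  addr.weight := null (missing; optional => null)
  addr.factor := 1.5
  addr.version := -7
  writer addr.blob: no reader field; dropped
  active := false
  age := 250
  rating := 10.0
  verified := false
  signature := 0x1A2B
  => decoded: {"tier": "URGENT", "addr": {"avatar": 0xFF, "weight": null, "factor": 1.5, "version": -7}, "active": false, "age": 250, "rating": 10.0, "verified": false, "signature": 0x1A2B}
checking off the Session differences that do not matter here:
  renamed field tier to status in record Session -> inert under this dialect — no rule fires on Session and the result does not move
  added field blob to record Contact: optional bytes, tag 24 (in v2 it sits last) -> inert under this dialect — no rule fires on Session and the result does not move

decoded: {"tier": "URGENT", "addr": {"avatar": 0xFF, "weight": null, "factor": 1.5, "version": -7}, "active": false, "age": 250, "rating": 10.0, "verified": false, "signature": 0x1A2B}


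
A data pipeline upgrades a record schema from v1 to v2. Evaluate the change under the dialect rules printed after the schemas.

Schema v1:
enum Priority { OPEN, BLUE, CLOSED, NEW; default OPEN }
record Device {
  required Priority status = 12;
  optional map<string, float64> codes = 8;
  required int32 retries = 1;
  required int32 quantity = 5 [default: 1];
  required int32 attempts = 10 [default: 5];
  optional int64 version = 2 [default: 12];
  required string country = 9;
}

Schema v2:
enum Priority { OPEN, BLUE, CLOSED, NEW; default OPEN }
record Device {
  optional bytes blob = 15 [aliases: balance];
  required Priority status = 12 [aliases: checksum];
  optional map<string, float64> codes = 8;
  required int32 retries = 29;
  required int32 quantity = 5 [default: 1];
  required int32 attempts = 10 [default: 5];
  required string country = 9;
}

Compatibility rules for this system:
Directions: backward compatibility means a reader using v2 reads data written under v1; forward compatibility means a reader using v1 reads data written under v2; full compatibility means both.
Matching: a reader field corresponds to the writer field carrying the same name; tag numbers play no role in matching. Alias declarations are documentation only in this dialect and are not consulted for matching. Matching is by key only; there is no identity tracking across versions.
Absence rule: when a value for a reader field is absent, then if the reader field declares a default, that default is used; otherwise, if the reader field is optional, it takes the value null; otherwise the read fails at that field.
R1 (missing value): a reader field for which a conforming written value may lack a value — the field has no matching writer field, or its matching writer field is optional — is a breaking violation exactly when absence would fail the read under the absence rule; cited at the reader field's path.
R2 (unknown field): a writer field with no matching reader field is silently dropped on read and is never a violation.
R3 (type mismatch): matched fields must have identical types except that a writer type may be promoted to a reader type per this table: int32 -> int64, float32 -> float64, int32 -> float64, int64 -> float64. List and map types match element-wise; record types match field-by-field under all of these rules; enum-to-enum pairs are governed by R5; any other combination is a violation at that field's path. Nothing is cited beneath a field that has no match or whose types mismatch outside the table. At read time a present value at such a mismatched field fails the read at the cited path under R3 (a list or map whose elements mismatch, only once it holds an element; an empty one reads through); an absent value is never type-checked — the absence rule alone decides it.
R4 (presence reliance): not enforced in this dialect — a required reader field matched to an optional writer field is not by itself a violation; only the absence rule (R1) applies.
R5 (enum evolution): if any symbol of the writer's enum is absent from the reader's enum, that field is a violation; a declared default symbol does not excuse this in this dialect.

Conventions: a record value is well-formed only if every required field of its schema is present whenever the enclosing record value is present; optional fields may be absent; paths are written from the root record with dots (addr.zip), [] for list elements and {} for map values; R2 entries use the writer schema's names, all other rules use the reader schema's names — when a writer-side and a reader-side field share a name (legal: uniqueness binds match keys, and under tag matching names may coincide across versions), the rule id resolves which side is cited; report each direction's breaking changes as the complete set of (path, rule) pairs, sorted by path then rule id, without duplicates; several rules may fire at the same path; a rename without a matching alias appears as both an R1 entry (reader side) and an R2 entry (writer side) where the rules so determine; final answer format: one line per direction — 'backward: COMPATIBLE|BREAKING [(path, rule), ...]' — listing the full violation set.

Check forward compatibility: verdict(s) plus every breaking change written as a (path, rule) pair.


forward: COMPATIBLE []

in Device below, arrows point writer -> reader
forward analysis of Device with v1 as reader and v2 as writer:
  status <- status (Priority -> Priority, writer required)
  codes <- codes (map<string, float64> -> map<string, float64>, writer optional)
  retries <- retries (int32 -> int32, writer required)
  quantity <- quantity (int32 -> int32, writer required)
  attempts <- attempts (int32 -> int32, writer required)
  version: no writer match
  country <- country (string -> string, writer required)
  writer field blob has no reader counterpart
  => forward: COMPATIBLE
diffs on Device not affecting the asked answer:
  removed field version from record Device -> triggers nothing under Device's printed rules — same verdict
  added field blob to record Device: optional bytes, tag 15 (in v2 it sits immediately before status) -> triggers nothing under Device's printed rules — same verdict
  field retries in record Device: tag 1 changed to 29 -> triggers nothing under Device's printed rules — same verdict
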